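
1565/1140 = 1+85/228=1.37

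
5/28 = 5/28=0.18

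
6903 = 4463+2440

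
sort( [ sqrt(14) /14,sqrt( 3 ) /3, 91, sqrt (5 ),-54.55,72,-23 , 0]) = [-54.55, - 23,0,sqrt( 14)/14, sqrt ( 3 )/3, sqrt( 5 ),72, 91]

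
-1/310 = -1/310 = - 0.00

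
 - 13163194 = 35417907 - 48581101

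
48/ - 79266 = -1 + 13203/13211 = - 0.00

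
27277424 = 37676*724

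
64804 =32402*2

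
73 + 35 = 108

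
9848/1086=9+37/543 = 9.07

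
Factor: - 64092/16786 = -2^1*3^1*7^1*11^( - 1) = - 42/11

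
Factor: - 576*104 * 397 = - 2^9*3^2*13^1*397^1= - 23781888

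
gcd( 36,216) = 36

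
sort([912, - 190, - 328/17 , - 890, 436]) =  [-890,-190, -328/17 , 436,912]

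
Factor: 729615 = 3^1*5^1*127^1*383^1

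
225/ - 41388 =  - 1 + 13721/13796 = - 0.01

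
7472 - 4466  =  3006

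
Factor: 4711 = 7^1*673^1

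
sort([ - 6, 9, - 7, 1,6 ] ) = [-7,-6, 1, 6, 9]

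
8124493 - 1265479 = 6859014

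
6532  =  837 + 5695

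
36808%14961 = 6886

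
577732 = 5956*97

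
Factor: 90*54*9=2^2*3^7* 5^1=43740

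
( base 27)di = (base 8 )561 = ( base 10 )369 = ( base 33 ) B6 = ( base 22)gh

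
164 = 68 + 96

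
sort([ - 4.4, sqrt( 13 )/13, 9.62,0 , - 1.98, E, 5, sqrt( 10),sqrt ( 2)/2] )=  [ -4.4, - 1.98, 0, sqrt(13 ) /13,sqrt(2) /2, E,sqrt(10)  ,  5, 9.62 ] 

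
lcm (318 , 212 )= 636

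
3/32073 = 1/10691= 0.00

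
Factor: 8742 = 2^1 * 3^1*31^1*47^1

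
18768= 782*24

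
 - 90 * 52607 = -4734630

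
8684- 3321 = 5363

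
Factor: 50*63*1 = 2^1*3^2*5^2*7^1= 3150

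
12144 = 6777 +5367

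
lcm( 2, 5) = 10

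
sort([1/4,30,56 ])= [1/4,30, 56] 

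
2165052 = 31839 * 68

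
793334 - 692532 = 100802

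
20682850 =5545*3730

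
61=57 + 4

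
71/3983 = 71/3983 = 0.02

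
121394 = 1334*91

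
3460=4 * 865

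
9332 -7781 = 1551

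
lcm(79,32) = 2528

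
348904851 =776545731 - 427640880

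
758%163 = 106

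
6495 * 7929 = 51498855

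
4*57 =228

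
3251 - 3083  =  168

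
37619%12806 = 12007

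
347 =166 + 181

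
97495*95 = 9262025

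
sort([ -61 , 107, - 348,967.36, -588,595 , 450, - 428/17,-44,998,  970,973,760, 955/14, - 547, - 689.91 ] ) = [  -  689.91, - 588, - 547, - 348, - 61, - 44,- 428/17,955/14, 107,450,595,760,967.36,970 , 973,998]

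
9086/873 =9086/873 = 10.41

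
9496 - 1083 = 8413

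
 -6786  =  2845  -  9631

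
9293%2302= 85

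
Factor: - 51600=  -2^4 * 3^1 * 5^2*43^1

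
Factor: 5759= 13^1*443^1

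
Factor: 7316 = 2^2* 31^1*59^1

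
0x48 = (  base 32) 28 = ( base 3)2200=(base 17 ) 44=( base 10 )72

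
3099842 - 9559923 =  - 6460081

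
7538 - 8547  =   - 1009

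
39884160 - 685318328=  - 645434168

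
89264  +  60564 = 149828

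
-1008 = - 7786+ 6778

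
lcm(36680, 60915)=3411240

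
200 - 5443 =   -  5243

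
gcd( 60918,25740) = 858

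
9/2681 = 9/2681 = 0.00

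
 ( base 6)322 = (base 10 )122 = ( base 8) 172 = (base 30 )42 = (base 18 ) 6E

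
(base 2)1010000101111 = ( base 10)5167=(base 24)8N7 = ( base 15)17E7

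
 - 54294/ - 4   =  27147/2 = 13573.50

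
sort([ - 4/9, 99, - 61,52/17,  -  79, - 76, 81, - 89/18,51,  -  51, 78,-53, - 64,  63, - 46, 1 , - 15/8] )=[ - 79, - 76, - 64, - 61,  -  53, - 51, - 46, - 89/18, - 15/8, - 4/9, 1,  52/17,51,  63,  78,81 , 99 ] 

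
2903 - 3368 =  - 465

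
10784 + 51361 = 62145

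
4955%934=285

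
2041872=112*18231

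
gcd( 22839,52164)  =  69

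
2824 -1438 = 1386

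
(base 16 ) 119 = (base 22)ch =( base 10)281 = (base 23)C5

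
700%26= 24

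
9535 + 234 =9769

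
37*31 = 1147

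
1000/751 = 1000/751 =1.33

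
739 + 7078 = 7817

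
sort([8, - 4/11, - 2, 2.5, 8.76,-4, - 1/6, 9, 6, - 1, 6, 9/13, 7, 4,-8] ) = [ - 8,- 4, - 2, - 1,-4/11, - 1/6, 9/13, 2.5, 4, 6,6,  7, 8 , 8.76, 9 ] 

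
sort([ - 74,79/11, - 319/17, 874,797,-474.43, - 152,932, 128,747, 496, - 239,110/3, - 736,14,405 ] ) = [ - 736,  -  474.43, -239,  -  152, - 74,- 319/17, 79/11,14, 110/3,128, 405,496,747,797,874, 932]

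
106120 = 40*2653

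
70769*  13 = 919997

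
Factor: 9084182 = 2^1*829^1*5479^1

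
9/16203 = 3/5401 = 0.00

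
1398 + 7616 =9014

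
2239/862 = 2239/862 = 2.60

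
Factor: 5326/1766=2663/883 = 883^( - 1 )*2663^1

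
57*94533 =5388381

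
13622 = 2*6811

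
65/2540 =13/508=0.03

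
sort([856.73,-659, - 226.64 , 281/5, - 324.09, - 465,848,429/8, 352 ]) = [ - 659, - 465, - 324.09,-226.64, 429/8,281/5,352, 848,856.73] 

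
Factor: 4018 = 2^1*7^2*41^1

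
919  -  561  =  358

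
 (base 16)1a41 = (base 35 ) 5h1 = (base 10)6721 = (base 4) 1221001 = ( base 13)30a0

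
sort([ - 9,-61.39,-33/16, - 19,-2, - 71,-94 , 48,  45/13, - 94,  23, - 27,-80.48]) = [ - 94,  -  94, -80.48, - 71, - 61.39, - 27,-19, - 9, - 33/16,- 2,45/13,23,48 ]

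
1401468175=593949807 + 807518368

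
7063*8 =56504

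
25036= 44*569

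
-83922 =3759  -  87681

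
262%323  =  262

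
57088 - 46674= 10414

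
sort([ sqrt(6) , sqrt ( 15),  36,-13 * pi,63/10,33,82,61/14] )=[ - 13 * pi,sqrt (6 ), sqrt(15 ),61/14,63/10, 33,36,82]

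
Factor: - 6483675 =-3^1*5^2*11^1*29^1*271^1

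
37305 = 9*4145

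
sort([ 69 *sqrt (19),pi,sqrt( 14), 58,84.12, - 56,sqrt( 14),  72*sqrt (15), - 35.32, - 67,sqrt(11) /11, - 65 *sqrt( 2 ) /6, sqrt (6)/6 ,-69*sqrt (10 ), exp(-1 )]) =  [ - 69*sqrt(10), - 67, - 56, - 35.32, - 65*sqrt(2 ) /6, sqrt( 11 )/11,exp( - 1), sqrt( 6)/6,pi,  sqrt( 14) , sqrt( 14),58,84.12,  72*sqrt( 15 ),69*sqrt( 19) ] 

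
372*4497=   1672884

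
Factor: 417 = 3^1*139^1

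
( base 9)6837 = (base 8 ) 11700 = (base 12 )2b14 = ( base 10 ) 5056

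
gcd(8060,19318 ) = 26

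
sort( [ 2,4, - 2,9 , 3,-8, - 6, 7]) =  [ - 8, - 6, -2, 2,3, 4, 7,9]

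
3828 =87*44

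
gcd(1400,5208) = 56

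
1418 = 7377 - 5959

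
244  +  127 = 371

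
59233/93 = 636 +85/93 = 636.91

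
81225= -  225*(-361 )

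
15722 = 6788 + 8934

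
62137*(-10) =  - 621370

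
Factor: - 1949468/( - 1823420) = 5^( - 1)*17^ ( - 1)*31^( - 1)*41^1*173^( - 1)*11887^1= 487367/455855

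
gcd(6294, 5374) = 2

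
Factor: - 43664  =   - 2^4*2729^1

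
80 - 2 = 78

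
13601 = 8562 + 5039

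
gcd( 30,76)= 2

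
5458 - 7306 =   -  1848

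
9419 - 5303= 4116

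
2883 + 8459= 11342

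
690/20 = 34 +1/2 = 34.50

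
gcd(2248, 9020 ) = 4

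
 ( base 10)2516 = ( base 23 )4h9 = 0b100111010100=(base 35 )21V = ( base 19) 6I8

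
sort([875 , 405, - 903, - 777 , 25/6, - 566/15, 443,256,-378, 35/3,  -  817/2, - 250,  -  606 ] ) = [  -  903,  -  777,  -  606, - 817/2, - 378, - 250, - 566/15,25/6, 35/3, 256,405, 443,875 ] 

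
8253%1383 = 1338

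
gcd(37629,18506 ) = 1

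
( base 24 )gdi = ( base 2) 10010101001010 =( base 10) 9546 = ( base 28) c4q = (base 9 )14076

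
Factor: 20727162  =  2^1*3^2*127^1 * 9067^1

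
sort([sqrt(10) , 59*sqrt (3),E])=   [ E,sqrt( 10),59*sqrt(3) ] 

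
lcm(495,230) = 22770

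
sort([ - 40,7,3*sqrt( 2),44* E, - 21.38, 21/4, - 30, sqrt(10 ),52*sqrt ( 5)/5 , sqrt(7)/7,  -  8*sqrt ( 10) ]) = [ - 40, - 30, - 8*sqrt( 10 ),-21.38,sqrt(7 ) /7,sqrt(10) , 3*sqrt(2),21/4, 7,52*sqrt (5) /5, 44 *E ] 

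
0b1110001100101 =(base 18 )147F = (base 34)69R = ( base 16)1c65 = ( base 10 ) 7269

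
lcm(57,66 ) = 1254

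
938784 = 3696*254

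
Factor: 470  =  2^1 * 5^1*47^1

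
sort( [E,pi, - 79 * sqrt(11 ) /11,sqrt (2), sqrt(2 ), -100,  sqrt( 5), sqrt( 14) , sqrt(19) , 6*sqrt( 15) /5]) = [ - 100, - 79*sqrt ( 11)/11, sqrt(2) , sqrt(2), sqrt(5), E,  pi, sqrt ( 14), sqrt( 19),6* sqrt(15 )/5 ] 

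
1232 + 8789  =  10021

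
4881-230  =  4651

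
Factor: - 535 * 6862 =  - 3671170 = - 2^1*5^1*47^1*73^1 *107^1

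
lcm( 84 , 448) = 1344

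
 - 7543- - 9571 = 2028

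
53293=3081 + 50212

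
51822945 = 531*97595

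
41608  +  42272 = 83880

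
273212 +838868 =1112080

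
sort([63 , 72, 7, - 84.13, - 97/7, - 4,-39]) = [-84.13, - 39, - 97/7, - 4,7, 63,72 ] 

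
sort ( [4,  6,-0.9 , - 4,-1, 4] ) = [-4, - 1, - 0.9,  4 , 4 , 6 ] 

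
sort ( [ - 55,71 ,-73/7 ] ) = [ - 55, - 73/7,71] 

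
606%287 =32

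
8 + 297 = 305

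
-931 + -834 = - 1765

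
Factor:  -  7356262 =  - 2^1*3678131^1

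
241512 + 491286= 732798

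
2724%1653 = 1071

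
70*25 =1750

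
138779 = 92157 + 46622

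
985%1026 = 985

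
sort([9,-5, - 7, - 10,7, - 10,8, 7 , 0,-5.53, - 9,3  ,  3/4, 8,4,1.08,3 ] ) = [ - 10 ,- 10, - 9,- 7, - 5.53, - 5,0,3/4,1.08,3, 3, 4,7, 7, 8,8,9 ]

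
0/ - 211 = 0/1 = - 0.00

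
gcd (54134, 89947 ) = 1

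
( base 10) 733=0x2dd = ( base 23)18k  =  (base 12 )511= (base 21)1DJ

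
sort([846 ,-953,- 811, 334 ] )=[ - 953,  -  811 , 334, 846] 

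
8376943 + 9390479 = 17767422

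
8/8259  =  8/8259 = 0.00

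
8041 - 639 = 7402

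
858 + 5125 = 5983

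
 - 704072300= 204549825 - 908622125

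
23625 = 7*3375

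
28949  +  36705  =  65654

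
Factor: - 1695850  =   - 2^1*5^2*13^1*2609^1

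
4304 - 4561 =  - 257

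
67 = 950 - 883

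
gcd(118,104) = 2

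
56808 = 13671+43137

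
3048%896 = 360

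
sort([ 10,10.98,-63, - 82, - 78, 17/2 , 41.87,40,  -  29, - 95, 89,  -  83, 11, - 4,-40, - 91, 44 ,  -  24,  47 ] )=[ - 95, - 91, - 83,  -  82, - 78, -63,  -  40, - 29,- 24, - 4,17/2,10, 10.98, 11, 40,41.87,44,47 , 89] 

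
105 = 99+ 6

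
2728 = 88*31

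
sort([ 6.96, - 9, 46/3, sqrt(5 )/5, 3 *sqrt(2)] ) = [ - 9, sqrt( 5)/5, 3*sqrt ( 2), 6.96, 46/3]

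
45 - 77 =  - 32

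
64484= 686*94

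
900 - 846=54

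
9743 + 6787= 16530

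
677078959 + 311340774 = 988419733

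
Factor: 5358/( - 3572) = -3/2 =- 2^( - 1)*3^1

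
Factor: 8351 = 7^1*1193^1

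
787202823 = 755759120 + 31443703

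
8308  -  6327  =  1981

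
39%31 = 8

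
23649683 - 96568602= - 72918919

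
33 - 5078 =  - 5045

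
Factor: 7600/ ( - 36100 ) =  - 2^2*19^( - 1 ) = - 4/19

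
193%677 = 193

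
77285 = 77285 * 1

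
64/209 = 64/209 = 0.31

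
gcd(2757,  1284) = 3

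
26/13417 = 26/13417 = 0.00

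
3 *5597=16791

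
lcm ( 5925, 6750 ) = 533250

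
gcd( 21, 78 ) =3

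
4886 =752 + 4134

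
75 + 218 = 293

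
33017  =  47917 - 14900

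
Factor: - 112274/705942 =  - 3^( - 3)*17^(-1)*73^1 = - 73/459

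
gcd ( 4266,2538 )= 54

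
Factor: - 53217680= - 2^4*5^1*665221^1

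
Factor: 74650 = 2^1 * 5^2 * 1493^1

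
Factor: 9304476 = 2^2*3^1*29^1*26737^1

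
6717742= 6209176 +508566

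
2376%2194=182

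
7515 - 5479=2036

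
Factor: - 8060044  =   -2^2*2015011^1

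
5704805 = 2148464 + 3556341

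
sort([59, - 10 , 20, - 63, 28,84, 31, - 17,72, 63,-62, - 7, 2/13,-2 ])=[ - 63, - 62, - 17  , - 10, - 7, - 2,2/13, 20 , 28,  31,59,63, 72, 84]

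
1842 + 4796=6638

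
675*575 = 388125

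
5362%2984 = 2378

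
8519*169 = 1439711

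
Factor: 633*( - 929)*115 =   -  67626555 = - 3^1 * 5^1*23^1*211^1*929^1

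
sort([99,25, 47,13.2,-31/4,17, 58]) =[-31/4, 13.2,  17, 25, 47, 58, 99]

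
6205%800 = 605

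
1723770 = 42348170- 40624400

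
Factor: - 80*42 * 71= -238560 = -2^5 * 3^1*  5^1*7^1*71^1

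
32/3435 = 32/3435 = 0.01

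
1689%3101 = 1689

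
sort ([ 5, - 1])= [- 1,  5]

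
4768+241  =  5009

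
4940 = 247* 20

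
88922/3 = 88922/3 = 29640.67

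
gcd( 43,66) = 1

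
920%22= 18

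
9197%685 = 292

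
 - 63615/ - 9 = 7068 + 1/3 =7068.33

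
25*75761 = 1894025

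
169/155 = 169/155 = 1.09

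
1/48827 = 1/48827  =  0.00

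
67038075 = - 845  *( - 79335) 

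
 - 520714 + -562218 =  -1082932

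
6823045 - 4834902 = 1988143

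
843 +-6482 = - 5639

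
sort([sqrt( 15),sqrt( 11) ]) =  [sqrt( 11),sqrt(15) ] 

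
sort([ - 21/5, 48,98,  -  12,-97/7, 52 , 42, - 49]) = [ - 49, - 97/7, - 12,-21/5, 42,  48, 52 , 98] 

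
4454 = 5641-1187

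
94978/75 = 1266 + 28/75 =1266.37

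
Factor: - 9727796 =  - 2^2*13^1*187073^1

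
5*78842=394210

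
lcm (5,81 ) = 405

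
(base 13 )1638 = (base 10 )3258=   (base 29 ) 3pa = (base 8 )6272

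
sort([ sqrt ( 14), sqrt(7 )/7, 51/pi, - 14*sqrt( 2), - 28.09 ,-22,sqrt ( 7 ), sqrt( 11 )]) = [ - 28.09 , - 22,  -  14 * sqrt(2 ) , sqrt( 7)/7,sqrt(7 ) , sqrt(11), sqrt (14 ) , 51/pi ] 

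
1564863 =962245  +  602618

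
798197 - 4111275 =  - 3313078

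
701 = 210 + 491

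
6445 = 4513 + 1932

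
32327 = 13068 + 19259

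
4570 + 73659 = 78229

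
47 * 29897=1405159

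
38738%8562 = 4490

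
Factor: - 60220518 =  - 2^1 *3^1*10036753^1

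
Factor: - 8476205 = - 5^1 *877^1 * 1933^1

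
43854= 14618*3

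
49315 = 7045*7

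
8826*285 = 2515410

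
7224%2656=1912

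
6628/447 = 14 + 370/447 = 14.83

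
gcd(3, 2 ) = 1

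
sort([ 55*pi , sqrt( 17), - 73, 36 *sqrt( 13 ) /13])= [-73, sqrt (17 ),  36*sqrt( 13 )/13, 55*pi]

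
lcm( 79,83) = 6557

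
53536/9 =53536/9 = 5948.44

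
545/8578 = 545/8578 =0.06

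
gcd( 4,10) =2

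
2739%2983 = 2739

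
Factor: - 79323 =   -  3^1 * 137^1*193^1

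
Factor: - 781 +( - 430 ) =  - 7^1*173^1 = -1211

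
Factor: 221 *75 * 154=2552550  =  2^1*3^1*5^2 * 7^1*11^1*13^1*17^1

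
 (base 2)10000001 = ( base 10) 129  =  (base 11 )108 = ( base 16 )81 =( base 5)1004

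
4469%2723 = 1746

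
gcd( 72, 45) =9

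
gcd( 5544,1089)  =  99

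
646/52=12+11/26 =12.42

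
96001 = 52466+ 43535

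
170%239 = 170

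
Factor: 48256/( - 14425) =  - 2^7 * 5^(  -  2 )*13^1 * 29^1*577^ ( - 1) 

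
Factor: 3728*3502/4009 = 2^5 * 17^1*19^(-1 )*103^1*211^ (-1)*233^1 = 13055456/4009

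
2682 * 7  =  18774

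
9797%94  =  21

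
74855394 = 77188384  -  2332990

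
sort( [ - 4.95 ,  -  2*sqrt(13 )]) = [  -  2* sqrt(13), - 4.95] 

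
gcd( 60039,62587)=7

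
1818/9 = 202=202.00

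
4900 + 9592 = 14492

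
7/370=7/370  =  0.02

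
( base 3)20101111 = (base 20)bch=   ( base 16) 1231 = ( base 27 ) 6AD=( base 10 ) 4657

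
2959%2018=941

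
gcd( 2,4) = 2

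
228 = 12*19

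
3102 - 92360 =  - 89258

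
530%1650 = 530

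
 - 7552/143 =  - 7552/143  =  - 52.81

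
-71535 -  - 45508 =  - 26027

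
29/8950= 29/8950 = 0.00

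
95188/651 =146+142/651= 146.22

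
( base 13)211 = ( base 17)13c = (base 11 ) 2A0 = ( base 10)352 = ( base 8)540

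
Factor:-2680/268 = -10 = -2^1*5^1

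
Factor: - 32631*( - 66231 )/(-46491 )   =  -720394587/15497 = -3^3*11^1*73^1*149^1*223^1*15497^ (-1 ) 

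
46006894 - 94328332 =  - 48321438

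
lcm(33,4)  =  132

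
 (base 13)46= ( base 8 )72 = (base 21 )2g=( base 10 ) 58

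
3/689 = 3/689 = 0.00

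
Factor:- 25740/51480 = - 2^( - 1 ) = - 1/2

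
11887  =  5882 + 6005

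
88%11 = 0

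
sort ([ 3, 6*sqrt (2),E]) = [ E,3,6* sqrt( 2)]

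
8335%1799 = 1139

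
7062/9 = 784  +  2/3 = 784.67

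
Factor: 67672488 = 2^3 * 3^1*13^1*216899^1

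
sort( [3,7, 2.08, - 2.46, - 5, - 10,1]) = [ - 10, - 5, - 2.46,1, 2.08,3,7 ] 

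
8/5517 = 8/5517= 0.00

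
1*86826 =86826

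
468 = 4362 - 3894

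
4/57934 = 2/28967 = 0.00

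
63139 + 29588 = 92727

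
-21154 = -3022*7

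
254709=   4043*63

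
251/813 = 251/813  =  0.31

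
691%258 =175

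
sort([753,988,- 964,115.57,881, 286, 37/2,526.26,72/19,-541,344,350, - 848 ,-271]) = [ - 964, - 848 ,-541,-271, 72/19,  37/2, 115.57,286,344, 350, 526.26,  753,881, 988]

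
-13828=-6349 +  - 7479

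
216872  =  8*27109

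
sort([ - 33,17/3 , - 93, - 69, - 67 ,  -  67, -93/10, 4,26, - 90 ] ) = [  -  93, - 90, -69 , - 67,- 67 ,-33, - 93/10, 4, 17/3  ,  26]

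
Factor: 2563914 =2^1*3^1*569^1*751^1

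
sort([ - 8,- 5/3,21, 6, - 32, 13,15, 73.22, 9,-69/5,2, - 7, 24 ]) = [-32, - 69/5 ,- 8, - 7,-5/3, 2, 6,9, 13,15, 21,24, 73.22 ] 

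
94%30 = 4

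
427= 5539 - 5112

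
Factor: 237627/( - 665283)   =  -79209/221761 = - 3^2 * 13^1*211^(-1 )*677^1*1051^( - 1 )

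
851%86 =77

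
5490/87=1830/29 = 63.10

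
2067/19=2067/19 = 108.79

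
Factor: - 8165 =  - 5^1 * 23^1*71^1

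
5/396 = 5/396 = 0.01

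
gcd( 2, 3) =1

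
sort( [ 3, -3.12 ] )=[-3.12,3 ] 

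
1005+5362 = 6367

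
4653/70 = 4653/70 =66.47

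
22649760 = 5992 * 3780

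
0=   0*6744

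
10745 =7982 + 2763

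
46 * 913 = 41998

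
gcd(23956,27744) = 4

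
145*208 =30160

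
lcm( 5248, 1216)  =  99712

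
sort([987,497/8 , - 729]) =[- 729, 497/8  ,  987]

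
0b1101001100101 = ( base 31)70u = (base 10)6757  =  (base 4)1221211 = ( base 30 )7f7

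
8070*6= 48420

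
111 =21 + 90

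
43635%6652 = 3723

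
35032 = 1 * 35032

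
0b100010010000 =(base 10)2192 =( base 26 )368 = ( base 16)890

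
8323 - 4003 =4320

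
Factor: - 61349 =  - 31^1*1979^1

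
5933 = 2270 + 3663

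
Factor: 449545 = 5^1*89909^1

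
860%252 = 104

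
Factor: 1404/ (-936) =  - 2^( - 1)*3^1=-3/2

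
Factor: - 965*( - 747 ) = 3^2*5^1 *83^1*193^1=   720855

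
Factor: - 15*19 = -285 = - 3^1*5^1*19^1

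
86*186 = 15996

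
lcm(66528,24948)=199584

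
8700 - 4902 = 3798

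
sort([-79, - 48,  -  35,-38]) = [ - 79, - 48, - 38,-35 ]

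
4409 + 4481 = 8890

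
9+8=17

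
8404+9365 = 17769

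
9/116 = 9/116 = 0.08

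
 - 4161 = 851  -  5012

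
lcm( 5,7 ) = 35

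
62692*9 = 564228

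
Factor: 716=2^2 * 179^1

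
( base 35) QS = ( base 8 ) 1652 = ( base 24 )1f2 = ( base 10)938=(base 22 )1KE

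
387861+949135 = 1336996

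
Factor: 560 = 2^4 * 5^1*7^1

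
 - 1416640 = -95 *14912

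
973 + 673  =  1646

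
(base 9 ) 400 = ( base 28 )BG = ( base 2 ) 101000100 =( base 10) 324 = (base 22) eg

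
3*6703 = 20109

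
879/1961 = 879/1961 = 0.45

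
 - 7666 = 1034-8700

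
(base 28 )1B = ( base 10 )39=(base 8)47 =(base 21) 1i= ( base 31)18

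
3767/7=538+1/7 = 538.14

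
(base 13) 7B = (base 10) 102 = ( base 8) 146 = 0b1100110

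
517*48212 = 24925604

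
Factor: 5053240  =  2^3*5^1*19^1 * 61^1*109^1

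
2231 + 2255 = 4486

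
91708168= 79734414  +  11973754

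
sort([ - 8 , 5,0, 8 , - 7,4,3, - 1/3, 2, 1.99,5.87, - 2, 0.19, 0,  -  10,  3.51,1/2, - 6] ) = [-10, - 8, - 7, - 6, - 2, - 1/3, 0,0, 0.19 , 1/2,1.99,2, 3,  3.51, 4, 5 , 5.87, 8]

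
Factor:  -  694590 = - 2^1*3^1* 5^1*13^2*137^1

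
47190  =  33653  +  13537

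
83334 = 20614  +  62720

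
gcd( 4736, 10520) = 8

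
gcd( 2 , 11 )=1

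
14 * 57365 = 803110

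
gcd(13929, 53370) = 3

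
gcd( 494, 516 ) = 2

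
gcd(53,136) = 1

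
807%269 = 0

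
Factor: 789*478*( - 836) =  - 315290712 = - 2^3 * 3^1* 11^1*19^1 *239^1*263^1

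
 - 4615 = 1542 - 6157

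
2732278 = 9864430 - 7132152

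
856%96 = 88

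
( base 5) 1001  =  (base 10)126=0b1111110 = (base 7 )240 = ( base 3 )11200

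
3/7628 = 3/7628 = 0.00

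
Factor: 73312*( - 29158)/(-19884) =534407824/4971=2^4*3^ ( - 1)*29^1*61^1* 79^1*239^1*1657^(- 1 ) 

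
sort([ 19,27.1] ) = [19,27.1] 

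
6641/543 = 12+125/543 = 12.23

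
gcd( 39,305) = 1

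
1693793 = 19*89147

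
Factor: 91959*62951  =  5788911009 = 3^1 * 7^2 * 17^1*23^2*29^1*151^1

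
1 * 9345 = 9345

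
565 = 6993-6428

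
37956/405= 93 + 97/135= 93.72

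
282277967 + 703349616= 985627583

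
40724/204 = 10181/51 = 199.63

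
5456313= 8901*613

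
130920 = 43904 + 87016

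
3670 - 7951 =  -4281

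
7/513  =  7/513  =  0.01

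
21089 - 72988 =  - 51899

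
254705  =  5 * 50941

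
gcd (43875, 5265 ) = 1755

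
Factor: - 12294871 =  - 47^1*261593^1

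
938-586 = 352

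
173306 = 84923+88383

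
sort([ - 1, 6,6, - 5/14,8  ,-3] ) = [ -3, - 1, - 5/14,6,6, 8]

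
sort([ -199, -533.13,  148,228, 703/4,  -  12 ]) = [-533.13 , -199 , - 12,148,703/4,228 ]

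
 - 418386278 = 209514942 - 627901220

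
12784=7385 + 5399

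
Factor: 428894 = 2^1*131^1* 1637^1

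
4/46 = 2/23 = 0.09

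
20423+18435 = 38858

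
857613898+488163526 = 1345777424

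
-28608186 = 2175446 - 30783632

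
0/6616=0 = 0.00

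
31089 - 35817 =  -4728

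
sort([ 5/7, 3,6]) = [ 5/7,  3, 6]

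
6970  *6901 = 48099970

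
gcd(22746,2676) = 1338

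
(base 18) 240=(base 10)720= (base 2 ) 1011010000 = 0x2d0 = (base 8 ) 1320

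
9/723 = 3/241  =  0.01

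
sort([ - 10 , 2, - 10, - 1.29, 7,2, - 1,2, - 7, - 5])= [ - 10, - 10, - 7, - 5, - 1.29,  -  1,2,2,  2,7]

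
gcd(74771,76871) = 1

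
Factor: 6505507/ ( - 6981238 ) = -2^( - 1 ) * 11^ (-1)*223^( - 1 )*1423^( - 1)*6505507^1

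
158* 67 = 10586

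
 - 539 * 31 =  - 16709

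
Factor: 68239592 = 2^3*8529949^1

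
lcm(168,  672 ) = 672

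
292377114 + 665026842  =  957403956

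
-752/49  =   - 752/49 = - 15.35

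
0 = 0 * 7195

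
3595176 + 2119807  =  5714983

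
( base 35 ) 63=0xd5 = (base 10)213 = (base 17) C9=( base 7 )423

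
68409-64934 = 3475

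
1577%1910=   1577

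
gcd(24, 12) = 12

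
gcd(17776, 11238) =2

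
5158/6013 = 5158/6013 = 0.86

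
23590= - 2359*( - 10)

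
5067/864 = 5+83/96 = 5.86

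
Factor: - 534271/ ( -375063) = 3^( -1 )*13^(-1)*41^1 * 59^( - 1 )*83^1*157^1 * 163^ (  -  1)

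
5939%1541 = 1316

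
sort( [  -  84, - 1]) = [ - 84, - 1]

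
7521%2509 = 2503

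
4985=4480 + 505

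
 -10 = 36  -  46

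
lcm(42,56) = 168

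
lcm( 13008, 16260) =65040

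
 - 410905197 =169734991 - 580640188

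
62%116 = 62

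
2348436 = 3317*708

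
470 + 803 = 1273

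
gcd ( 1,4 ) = 1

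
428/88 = 107/22 = 4.86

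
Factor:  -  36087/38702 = -69/74 = -2^(-1 )*3^1*23^1*37^( - 1 )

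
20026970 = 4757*4210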